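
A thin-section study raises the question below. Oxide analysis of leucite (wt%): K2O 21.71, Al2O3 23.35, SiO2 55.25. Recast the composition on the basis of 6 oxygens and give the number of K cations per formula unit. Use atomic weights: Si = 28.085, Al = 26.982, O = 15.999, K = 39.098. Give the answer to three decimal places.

K2O (M=94.195): mol = 0.23048; K = 0.46096, O = 0.23048.
Al2O3 (M=101.961): mol = 0.22901; Al = 0.45802, O = 0.68703.
SiO2 (M=60.083): mol = 0.91956; Si = 0.91956, O = 1.83912.
ΣO = 2.75663; factor = 6/ΣO = 2.17657.
K apfu = 0.46096 × 2.17657 = 1.003.

1.003 K apfu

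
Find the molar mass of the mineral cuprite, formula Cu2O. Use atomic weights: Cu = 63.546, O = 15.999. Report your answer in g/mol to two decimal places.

143.09 g/mol

M = 2(63.546) + 1(15.999)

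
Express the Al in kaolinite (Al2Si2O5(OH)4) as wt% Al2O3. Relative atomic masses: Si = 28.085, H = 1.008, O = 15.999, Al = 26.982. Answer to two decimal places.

M(Al2Si2O5(OH)4) = 258.157 g/mol; M(Al2O3) = 101.961 g/mol.
Moles Al2O3 per formula unit = 2 Al ÷ 2 = 1.0000.
Al2O3 fraction = (1.0000 × 101.961) / 258.157 = 101.961/258.157 = 0.3950.

39.50 wt%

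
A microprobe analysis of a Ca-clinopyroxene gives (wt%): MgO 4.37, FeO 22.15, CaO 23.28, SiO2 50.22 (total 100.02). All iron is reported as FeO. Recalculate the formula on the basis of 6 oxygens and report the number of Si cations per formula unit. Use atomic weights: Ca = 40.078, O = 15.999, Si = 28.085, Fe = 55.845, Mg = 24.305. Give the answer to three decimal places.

MgO (M=40.304): mol = 0.10843; Mg = 0.10843, O = 0.10843.
FeO (M=71.844): mol = 0.30831; Fe = 0.30831, O = 0.30831.
CaO (M=56.077): mol = 0.41514; Ca = 0.41514, O = 0.41514.
SiO2 (M=60.083): mol = 0.83584; Si = 0.83584, O = 1.67168.
ΣO = 2.50356; factor = 6/ΣO = 2.39659.
Si apfu = 0.83584 × 2.39659 = 2.003.

2.003 Si apfu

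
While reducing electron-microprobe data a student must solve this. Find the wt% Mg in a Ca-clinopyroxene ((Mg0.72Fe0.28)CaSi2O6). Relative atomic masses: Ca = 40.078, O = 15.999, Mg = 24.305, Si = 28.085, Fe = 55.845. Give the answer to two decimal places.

7.76 mass %

M((Mg0.72Fe0.28)CaSi2O6) = 225.378 g/mol.
Mg contributes 0.72 × 24.305 = 17.500 g per mole.
17.500/225.378 = 0.0776 → 7.76%.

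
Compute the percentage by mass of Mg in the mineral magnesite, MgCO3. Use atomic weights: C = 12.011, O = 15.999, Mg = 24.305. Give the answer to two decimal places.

28.83 weight percent

M(MgCO3) = 84.313 g/mol.
Mg contributes 1 × 24.305 = 24.305 g per mole.
24.305/84.313 = 0.2883 → 28.83%.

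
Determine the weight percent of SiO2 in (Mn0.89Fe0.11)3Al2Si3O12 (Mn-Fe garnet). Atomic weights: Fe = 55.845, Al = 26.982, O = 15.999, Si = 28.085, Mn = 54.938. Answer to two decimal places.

Formula mass = 495.320 g/mol.
3 Si → 3.0000 mol SiO2 per formula unit; M(SiO2) = 60.083, so SiO2 mass = 180.249 g.
180.249/495.320 × 100 = 36.39 wt%.

36.39 wt%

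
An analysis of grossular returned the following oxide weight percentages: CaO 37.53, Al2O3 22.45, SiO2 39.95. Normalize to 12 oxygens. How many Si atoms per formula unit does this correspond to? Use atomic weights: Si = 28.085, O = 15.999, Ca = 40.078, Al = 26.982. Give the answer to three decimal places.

3.000 Si apfu

CaO: 37.53/56.077 = 0.66926 mol → 0.66926 mol Ca, 0.66926 mol O.
Al2O3: 22.45/101.961 = 0.22018 mol → 0.44036 mol Al, 0.66054 mol O.
SiO2: 39.95/60.083 = 0.66491 mol → 0.66491 mol Si, 1.32982 mol O.
Total oxygen = 2.65962 mol. Normalization factor = 12/2.65962 = 4.51192.
Si per 12 O = 0.66491 × 4.51192 = 3.000.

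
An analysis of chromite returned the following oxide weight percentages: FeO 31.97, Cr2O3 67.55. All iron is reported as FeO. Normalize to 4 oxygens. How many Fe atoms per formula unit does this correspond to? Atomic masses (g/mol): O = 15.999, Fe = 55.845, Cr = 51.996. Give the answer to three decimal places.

1.001 Fe apfu

FeO (M=71.844): mol = 0.44499; Fe = 0.44499, O = 0.44499.
Cr2O3 (M=151.989): mol = 0.44444; Cr = 0.88888, O = 1.33332.
ΣO = 1.77831; factor = 4/ΣO = 2.24933.
Fe apfu = 0.44499 × 2.24933 = 1.001.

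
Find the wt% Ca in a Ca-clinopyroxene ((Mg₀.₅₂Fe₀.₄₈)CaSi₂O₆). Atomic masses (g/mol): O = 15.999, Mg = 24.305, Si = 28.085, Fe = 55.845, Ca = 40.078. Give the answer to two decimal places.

Formula mass = 0.52*24.305 + 0.48*55.845 + 1*40.078 + 2*28.085 + 6*15.999 = 231.686 g/mol, of which 40.078 g is Ca.
So Ca makes up 40.078/231.686 = 0.1730 of the mass, i.e. 17.30%.

17.30 weight percent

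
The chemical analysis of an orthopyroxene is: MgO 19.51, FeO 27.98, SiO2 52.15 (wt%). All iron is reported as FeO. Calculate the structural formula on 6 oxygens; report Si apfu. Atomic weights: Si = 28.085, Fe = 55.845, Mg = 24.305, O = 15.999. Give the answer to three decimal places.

1.996 Si apfu

MgO (M=40.304): mol = 0.48407; Mg = 0.48407, O = 0.48407.
FeO (M=71.844): mol = 0.38945; Fe = 0.38945, O = 0.38945.
SiO2 (M=60.083): mol = 0.86797; Si = 0.86797, O = 1.73594.
ΣO = 2.60946; factor = 6/ΣO = 2.29933.
Si apfu = 0.86797 × 2.29933 = 1.996.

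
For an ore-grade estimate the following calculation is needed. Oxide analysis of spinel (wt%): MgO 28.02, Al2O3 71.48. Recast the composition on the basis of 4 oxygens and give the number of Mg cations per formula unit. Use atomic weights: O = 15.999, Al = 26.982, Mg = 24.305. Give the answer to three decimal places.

0.994 Mg apfu

MgO: 28.02/40.304 = 0.69522 mol → 0.69522 mol Mg, 0.69522 mol O.
Al2O3: 71.48/101.961 = 0.70105 mol → 1.40210 mol Al, 2.10315 mol O.
Total oxygen = 2.79837 mol. Normalization factor = 4/2.79837 = 1.42940.
Mg per 4 O = 0.69522 × 1.42940 = 0.994.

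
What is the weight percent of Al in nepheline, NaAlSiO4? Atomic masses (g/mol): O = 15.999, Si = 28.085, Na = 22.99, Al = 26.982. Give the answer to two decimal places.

18.99 weight percent

Formula mass = 1*22.99 + 1*26.982 + 1*28.085 + 4*15.999 = 142.053 g/mol, of which 26.982 g is Al.
So Al makes up 26.982/142.053 = 0.1899 of the mass, i.e. 18.99%.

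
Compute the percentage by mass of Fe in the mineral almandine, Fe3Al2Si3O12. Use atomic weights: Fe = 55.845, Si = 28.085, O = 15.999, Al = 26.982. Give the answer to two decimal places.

Molar mass of Fe3Al2Si3O12: 3*55.845 + 2*26.982 + 3*28.085 + 12*15.999 = 497.742 g/mol.
Mass of Fe per formula unit: 3 × 55.845 = 167.535 g.
Weight fraction Fe = 167.535 / 497.742 = 0.3366.

33.66 mass %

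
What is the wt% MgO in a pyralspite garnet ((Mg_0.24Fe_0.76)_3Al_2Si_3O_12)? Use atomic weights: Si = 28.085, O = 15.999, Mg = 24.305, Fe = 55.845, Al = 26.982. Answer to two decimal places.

6.11 wt%

M((Mg_0.24Fe_0.76)_3Al_2Si_3O_12) = 475.033 g/mol; M(MgO) = 40.304 g/mol.
Moles MgO per formula unit = 0.72 Mg ÷ 1 = 0.7200.
MgO fraction = (0.7200 × 40.304) / 475.033 = 29.019/475.033 = 0.0611.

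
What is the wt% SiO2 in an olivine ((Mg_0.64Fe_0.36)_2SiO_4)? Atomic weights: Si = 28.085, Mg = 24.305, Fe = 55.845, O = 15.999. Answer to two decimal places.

36.77 wt%

Molar mass of (Mg_0.64Fe_0.36)_2SiO_4 = 1.28×24.305 + 0.72×55.845 + 1×28.085 + 4×15.999 = 163.400 g/mol.
Each formula unit contains 1 Si, equivalent to 1/1 = 1.0000 mol SiO2.
M(SiO2) = 1×28.085 + 2×15.999 = 60.083 g/mol.
Mass of SiO2 per formula unit = 1.0000 × 60.083 = 60.083 g.
SiO2 wt% = 60.083 / 163.400 × 100 = 36.77%.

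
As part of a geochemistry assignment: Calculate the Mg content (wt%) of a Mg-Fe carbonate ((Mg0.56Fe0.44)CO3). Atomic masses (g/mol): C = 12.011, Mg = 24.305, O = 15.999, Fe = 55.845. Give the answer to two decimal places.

Formula mass = 0.56·24.305 + 0.44·55.845 + 1·12.011 + 3·15.999 = 98.191 g/mol, of which 13.611 g is Mg.
So Mg makes up 13.611/98.191 = 0.1386 of the mass, i.e. 13.86%.

13.86 wt%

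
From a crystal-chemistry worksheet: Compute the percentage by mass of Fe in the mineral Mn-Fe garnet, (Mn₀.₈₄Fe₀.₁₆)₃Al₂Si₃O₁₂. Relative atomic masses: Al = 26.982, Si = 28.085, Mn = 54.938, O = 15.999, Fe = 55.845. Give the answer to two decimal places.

Molar mass of (Mn₀.₈₄Fe₀.₁₆)₃Al₂Si₃O₁₂: 2.52·54.938 + 0.48·55.845 + 2·26.982 + 3·28.085 + 12·15.999 = 495.456 g/mol.
Mass of Fe per formula unit: 0.48 × 55.845 = 26.806 g.
Weight fraction Fe = 26.806 / 495.456 = 0.0541.

5.41 mass %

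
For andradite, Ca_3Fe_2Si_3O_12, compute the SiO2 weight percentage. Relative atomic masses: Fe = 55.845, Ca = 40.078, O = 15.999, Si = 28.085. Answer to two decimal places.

35.47 wt%

Formula mass = 508.167 g/mol.
3 Si → 3.0000 mol SiO2 per formula unit; M(SiO2) = 60.083, so SiO2 mass = 180.249 g.
180.249/508.167 × 100 = 35.47 wt%.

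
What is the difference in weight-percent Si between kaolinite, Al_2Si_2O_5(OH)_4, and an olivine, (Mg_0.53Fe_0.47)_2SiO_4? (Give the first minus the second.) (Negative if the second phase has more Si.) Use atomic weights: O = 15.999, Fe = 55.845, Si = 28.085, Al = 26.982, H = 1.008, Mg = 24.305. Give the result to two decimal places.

Si in Al_2Si_2O_5(OH)_4: molar mass 258.157 g/mol; 2×28.085 = 56.170 g → 21.76 wt%.
Si in (Mg_0.53Fe_0.47)_2SiO_4: molar mass 170.339 g/mol; 1×28.085 = 28.085 g → 16.49 wt%.
Difference = 21.76 − 16.49 = 5.27 percentage points.

5.27 percentage points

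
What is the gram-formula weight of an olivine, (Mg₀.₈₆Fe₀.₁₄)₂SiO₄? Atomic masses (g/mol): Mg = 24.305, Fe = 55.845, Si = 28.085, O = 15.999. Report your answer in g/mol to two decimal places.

149.52 g/mol

Mg: 1.72 × 24.305 = 41.8046
Fe: 0.28 × 55.845 = 15.6366
Si: 1 × 28.085 = 28.0850
O: 4 × 15.999 = 63.9960
Summing the contributions gives the formula mass.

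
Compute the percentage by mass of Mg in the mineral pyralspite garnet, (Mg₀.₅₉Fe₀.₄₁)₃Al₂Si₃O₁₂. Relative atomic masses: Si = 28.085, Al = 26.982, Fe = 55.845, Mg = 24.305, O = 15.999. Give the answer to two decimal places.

9.73 mass %

Formula mass = 1.77×24.305 + 1.23×55.845 + 2×26.982 + 3×28.085 + 12×15.999 = 441.916 g/mol, of which 43.020 g is Mg.
So Mg makes up 43.020/441.916 = 0.0973 of the mass, i.e. 9.73%.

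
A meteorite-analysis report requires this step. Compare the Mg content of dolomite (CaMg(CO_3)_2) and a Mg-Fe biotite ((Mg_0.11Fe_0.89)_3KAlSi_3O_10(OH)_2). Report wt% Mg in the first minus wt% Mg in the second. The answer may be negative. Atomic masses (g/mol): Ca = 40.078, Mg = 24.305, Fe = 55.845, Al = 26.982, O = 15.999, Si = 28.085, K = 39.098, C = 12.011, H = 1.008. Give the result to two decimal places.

11.58 percentage points

M(CaMg(CO_3)_2) = 184.399 g/mol, so wt% Mg = 24.305/184.399 × 100 = 13.18%.
M((Mg_0.11Fe_0.89)_3KAlSi_3O_10(OH)_2) = 501.466 g/mol, so wt% Mg = 8.021/501.466 × 100 = 1.60%.
13.18 − 1.60 = 11.58 pp.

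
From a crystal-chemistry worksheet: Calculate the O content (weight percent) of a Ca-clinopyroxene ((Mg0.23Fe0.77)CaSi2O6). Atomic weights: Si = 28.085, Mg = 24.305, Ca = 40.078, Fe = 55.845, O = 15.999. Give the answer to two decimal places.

Molar mass of (Mg0.23Fe0.77)CaSi2O6: 0.23·24.305 + 0.77·55.845 + 1·40.078 + 2·28.085 + 6·15.999 = 240.833 g/mol.
Mass of O per formula unit: 6 × 15.999 = 95.994 g.
Weight fraction O = 95.994 / 240.833 = 0.3986.

39.86 weight percent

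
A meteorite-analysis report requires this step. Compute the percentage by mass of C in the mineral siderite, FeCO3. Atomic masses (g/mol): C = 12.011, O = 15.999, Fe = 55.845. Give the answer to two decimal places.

10.37 mass %

Formula mass = 1·55.845 + 1·12.011 + 3·15.999 = 115.853 g/mol, of which 12.011 g is C.
So C makes up 12.011/115.853 = 0.1037 of the mass, i.e. 10.37%.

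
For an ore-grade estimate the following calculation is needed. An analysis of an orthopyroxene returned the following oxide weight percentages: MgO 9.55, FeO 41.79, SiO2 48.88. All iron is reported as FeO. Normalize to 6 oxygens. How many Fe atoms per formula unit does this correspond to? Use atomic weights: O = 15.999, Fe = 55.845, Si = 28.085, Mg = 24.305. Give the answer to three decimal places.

1.427 Fe apfu

9.55 wt% MgO ÷ 40.304 g/mol = 0.23695 mol, giving 0.23695 Mg and 0.23695 O.
41.79 wt% FeO ÷ 71.844 g/mol = 0.58168 mol, giving 0.58168 Fe and 0.58168 O.
48.88 wt% SiO2 ÷ 60.083 g/mol = 0.81354 mol, giving 0.81354 Si and 1.62708 O.
Oxygen sums to 2.44571; scaling by 6/2.44571 = 2.45328 puts the formula on 6 O.
Fe: 0.58168 × 2.45328 = 1.427 atoms per formula unit.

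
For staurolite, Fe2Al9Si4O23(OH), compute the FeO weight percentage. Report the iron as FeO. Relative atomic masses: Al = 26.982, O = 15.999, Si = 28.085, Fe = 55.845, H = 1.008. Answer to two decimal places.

Molar mass of Fe2Al9Si4O23(OH) = 2·55.845 + 9·26.982 + 4·28.085 + 24·15.999 + 1·1.008 = 851.852 g/mol.
Each formula unit contains 2 Fe, equivalent to 2/1 = 2.0000 mol FeO.
M(FeO) = 1×55.845 + 1×15.999 = 71.844 g/mol.
Mass of FeO per formula unit = 2.0000 × 71.844 = 143.688 g.
FeO wt% = 143.688 / 851.852 × 100 = 16.87%.

16.87 wt%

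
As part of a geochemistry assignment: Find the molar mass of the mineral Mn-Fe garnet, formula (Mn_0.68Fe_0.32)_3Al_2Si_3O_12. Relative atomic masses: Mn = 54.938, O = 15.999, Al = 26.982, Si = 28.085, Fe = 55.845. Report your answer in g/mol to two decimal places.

495.89 g/mol

The formula mass is the sum 2.04·54.938 + 0.96·55.845 + 2·26.982 + 3·28.085 + 12·15.999.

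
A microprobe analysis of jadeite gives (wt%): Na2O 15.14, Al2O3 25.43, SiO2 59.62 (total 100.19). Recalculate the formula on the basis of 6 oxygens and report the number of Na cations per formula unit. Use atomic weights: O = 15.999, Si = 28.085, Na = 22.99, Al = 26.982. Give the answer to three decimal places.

0.985 Na apfu

15.14 wt% Na2O ÷ 61.979 g/mol = 0.24428 mol, giving 0.48856 Na and 0.24428 O.
25.43 wt% Al2O3 ÷ 101.961 g/mol = 0.24941 mol, giving 0.49882 Al and 0.74823 O.
59.62 wt% SiO2 ÷ 60.083 g/mol = 0.99229 mol, giving 0.99229 Si and 1.98458 O.
Oxygen sums to 2.97709; scaling by 6/2.97709 = 2.01539 puts the formula on 6 O.
Na: 0.48856 × 2.01539 = 0.985 atoms per formula unit.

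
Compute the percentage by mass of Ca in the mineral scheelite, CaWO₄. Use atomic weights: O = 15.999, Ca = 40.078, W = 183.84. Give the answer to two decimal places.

M(CaWO₄) = 287.914 g/mol.
Ca contributes 1 × 40.078 = 40.078 g per mole.
40.078/287.914 = 0.1392 → 13.92%.

13.92 wt%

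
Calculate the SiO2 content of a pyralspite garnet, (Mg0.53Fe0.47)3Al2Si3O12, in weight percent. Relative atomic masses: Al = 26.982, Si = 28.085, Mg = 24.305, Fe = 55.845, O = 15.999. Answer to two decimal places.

Molar mass of (Mg0.53Fe0.47)3Al2Si3O12 = 1.59·24.305 + 1.41·55.845 + 2·26.982 + 3·28.085 + 12·15.999 = 447.593 g/mol.
Each formula unit contains 3 Si, equivalent to 3/1 = 3.0000 mol SiO2.
M(SiO2) = 1×28.085 + 2×15.999 = 60.083 g/mol.
Mass of SiO2 per formula unit = 3.0000 × 60.083 = 180.249 g.
SiO2 wt% = 180.249 / 447.593 × 100 = 40.27%.

40.27 wt%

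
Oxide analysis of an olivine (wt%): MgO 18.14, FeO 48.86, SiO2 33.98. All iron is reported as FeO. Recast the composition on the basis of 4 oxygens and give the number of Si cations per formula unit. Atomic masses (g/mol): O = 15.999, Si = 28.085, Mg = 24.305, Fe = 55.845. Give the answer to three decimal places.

MgO (M=40.304): mol = 0.45008; Mg = 0.45008, O = 0.45008.
FeO (M=71.844): mol = 0.68008; Fe = 0.68008, O = 0.68008.
SiO2 (M=60.083): mol = 0.56555; Si = 0.56555, O = 1.13110.
ΣO = 2.26126; factor = 4/ΣO = 1.76893.
Si apfu = 0.56555 × 1.76893 = 1.000.

1.000 Si apfu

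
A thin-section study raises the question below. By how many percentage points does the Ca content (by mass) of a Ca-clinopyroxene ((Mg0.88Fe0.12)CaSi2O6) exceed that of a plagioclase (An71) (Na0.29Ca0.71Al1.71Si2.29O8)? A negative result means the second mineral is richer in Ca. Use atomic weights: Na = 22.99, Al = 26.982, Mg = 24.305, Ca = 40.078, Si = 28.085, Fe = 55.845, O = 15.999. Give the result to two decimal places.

Ca in (Mg0.88Fe0.12)CaSi2O6: molar mass 220.332 g/mol; 1×40.078 = 40.078 g → 18.19 wt%.
Ca in Na0.29Ca0.71Al1.71Si2.29O8: molar mass 273.568 g/mol; 0.71×40.078 = 28.455 g → 10.40 wt%.
Difference = 18.19 − 10.40 = 7.79 percentage points.

7.79 percentage points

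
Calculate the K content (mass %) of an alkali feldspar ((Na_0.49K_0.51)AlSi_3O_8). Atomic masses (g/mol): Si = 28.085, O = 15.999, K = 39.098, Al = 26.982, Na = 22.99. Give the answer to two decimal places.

7.37 mass %

Molar mass of (Na_0.49K_0.51)AlSi_3O_8: 0.49·22.99 + 0.51·39.098 + 1·26.982 + 3·28.085 + 8·15.999 = 270.434 g/mol.
Mass of K per formula unit: 0.51 × 39.098 = 19.940 g.
Weight fraction K = 19.940 / 270.434 = 0.0737.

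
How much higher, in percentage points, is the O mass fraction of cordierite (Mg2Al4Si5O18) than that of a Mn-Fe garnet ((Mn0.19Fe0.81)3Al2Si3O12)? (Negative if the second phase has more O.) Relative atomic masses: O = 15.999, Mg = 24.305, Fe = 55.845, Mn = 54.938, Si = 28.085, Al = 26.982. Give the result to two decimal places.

First mineral: 287.982 g O in 584.945 g formula = 49.23 wt% O.
Second mineral: 191.988 g O in 497.225 g formula = 38.61 wt% O.
49.23% − 38.61% gives a difference of 10.62 percentage points.

10.62 percentage points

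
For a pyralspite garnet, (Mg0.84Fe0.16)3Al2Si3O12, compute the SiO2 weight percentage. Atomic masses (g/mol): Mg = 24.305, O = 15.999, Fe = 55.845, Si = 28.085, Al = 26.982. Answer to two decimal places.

Formula mass = 418.261 g/mol.
3 Si → 3.0000 mol SiO2 per formula unit; M(SiO2) = 60.083, so SiO2 mass = 180.249 g.
180.249/418.261 × 100 = 43.09 wt%.

43.09 wt%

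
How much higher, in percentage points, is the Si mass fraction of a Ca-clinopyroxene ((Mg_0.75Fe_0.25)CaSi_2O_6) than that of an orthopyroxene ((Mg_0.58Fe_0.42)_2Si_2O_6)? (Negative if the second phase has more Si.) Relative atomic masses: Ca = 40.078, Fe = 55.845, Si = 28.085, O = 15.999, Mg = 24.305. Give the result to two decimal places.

Si in (Mg_0.75Fe_0.25)CaSi_2O_6: molar mass 224.432 g/mol; 2×28.085 = 56.170 g → 25.03 wt%.
Si in (Mg_0.58Fe_0.42)_2Si_2O_6: molar mass 227.268 g/mol; 2×28.085 = 56.170 g → 24.72 wt%.
Difference = 25.03 − 24.72 = 0.31 percentage points.

0.31 percentage points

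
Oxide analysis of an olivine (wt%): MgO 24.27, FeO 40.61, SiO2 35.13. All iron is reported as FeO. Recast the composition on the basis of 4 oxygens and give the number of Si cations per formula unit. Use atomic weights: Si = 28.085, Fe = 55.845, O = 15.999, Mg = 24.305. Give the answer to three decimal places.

1.001 Si apfu

MgO (M=40.304): mol = 0.60217; Mg = 0.60217, O = 0.60217.
FeO (M=71.844): mol = 0.56525; Fe = 0.56525, O = 0.56525.
SiO2 (M=60.083): mol = 0.58469; Si = 0.58469, O = 1.16938.
ΣO = 2.33680; factor = 4/ΣO = 1.71174.
Si apfu = 0.58469 × 1.71174 = 1.001.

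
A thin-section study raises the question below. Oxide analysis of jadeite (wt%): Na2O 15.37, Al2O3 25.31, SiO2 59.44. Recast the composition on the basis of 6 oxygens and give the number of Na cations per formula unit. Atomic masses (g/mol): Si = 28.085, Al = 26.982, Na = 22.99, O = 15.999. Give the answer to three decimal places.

15.37 wt% Na2O ÷ 61.979 g/mol = 0.24799 mol, giving 0.49598 Na and 0.24799 O.
25.31 wt% Al2O3 ÷ 101.961 g/mol = 0.24823 mol, giving 0.49646 Al and 0.74469 O.
59.44 wt% SiO2 ÷ 60.083 g/mol = 0.98930 mol, giving 0.98930 Si and 1.97860 O.
Oxygen sums to 2.97128; scaling by 6/2.97128 = 2.01933 puts the formula on 6 O.
Na: 0.49598 × 2.01933 = 1.002 atoms per formula unit.

1.002 Na apfu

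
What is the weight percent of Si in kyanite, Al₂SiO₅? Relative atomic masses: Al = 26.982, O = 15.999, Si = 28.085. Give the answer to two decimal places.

M(Al₂SiO₅) = 162.044 g/mol.
Si contributes 1 × 28.085 = 28.085 g per mole.
28.085/162.044 = 0.1733 → 17.33%.

17.33 wt%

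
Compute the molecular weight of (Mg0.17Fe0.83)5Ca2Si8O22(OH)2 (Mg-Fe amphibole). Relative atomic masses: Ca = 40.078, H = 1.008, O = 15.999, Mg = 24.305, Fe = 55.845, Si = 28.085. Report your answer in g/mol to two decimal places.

M = 0.85·24.305 + 4.15·55.845 + 2·40.078 + 8·28.085 + 24·15.999 + 2·1.008

943.24 g/mol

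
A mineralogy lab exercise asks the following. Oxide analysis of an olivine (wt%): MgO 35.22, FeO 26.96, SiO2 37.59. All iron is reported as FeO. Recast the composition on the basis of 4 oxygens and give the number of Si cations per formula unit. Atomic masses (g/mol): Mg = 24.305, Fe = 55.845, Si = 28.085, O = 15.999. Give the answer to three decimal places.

MgO: 35.22/40.304 = 0.87386 mol → 0.87386 mol Mg, 0.87386 mol O.
FeO: 26.96/71.844 = 0.37526 mol → 0.37526 mol Fe, 0.37526 mol O.
SiO2: 37.59/60.083 = 0.62563 mol → 0.62563 mol Si, 1.25126 mol O.
Total oxygen = 2.50038 mol. Normalization factor = 4/2.50038 = 1.59976.
Si per 4 O = 0.62563 × 1.59976 = 1.001.

1.001 Si apfu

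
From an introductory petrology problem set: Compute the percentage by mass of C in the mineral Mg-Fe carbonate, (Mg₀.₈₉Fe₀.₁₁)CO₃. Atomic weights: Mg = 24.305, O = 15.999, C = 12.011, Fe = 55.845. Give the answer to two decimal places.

13.68 weight percent

Formula mass = 0.89·24.305 + 0.11·55.845 + 1·12.011 + 3·15.999 = 87.782 g/mol, of which 12.011 g is C.
So C makes up 12.011/87.782 = 0.1368 of the mass, i.e. 13.68%.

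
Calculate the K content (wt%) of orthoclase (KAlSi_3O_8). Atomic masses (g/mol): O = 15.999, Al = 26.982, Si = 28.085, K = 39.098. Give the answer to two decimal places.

14.05 wt%

Molar mass of KAlSi_3O_8: 1×39.098 + 1×26.982 + 3×28.085 + 8×15.999 = 278.327 g/mol.
Mass of K per formula unit: 1 × 39.098 = 39.098 g.
Weight fraction K = 39.098 / 278.327 = 0.1405.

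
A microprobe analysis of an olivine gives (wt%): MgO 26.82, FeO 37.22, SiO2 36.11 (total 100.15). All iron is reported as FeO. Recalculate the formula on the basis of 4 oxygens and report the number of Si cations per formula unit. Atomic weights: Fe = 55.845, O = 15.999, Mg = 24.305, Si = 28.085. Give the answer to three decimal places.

1.008 Si apfu

26.82 wt% MgO ÷ 40.304 g/mol = 0.66544 mol, giving 0.66544 Mg and 0.66544 O.
37.22 wt% FeO ÷ 71.844 g/mol = 0.51807 mol, giving 0.51807 Fe and 0.51807 O.
36.11 wt% SiO2 ÷ 60.083 g/mol = 0.60100 mol, giving 0.60100 Si and 1.20200 O.
Oxygen sums to 2.38551; scaling by 4/2.38551 = 1.67679 puts the formula on 4 O.
Si: 0.60100 × 1.67679 = 1.008 atoms per formula unit.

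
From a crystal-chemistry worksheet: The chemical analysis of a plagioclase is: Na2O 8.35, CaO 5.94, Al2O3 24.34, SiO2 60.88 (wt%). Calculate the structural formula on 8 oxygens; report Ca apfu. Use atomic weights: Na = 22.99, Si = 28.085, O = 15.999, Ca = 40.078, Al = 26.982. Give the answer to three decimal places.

0.284 Ca apfu

Na2O (M=61.979): mol = 0.13472; Na = 0.26944, O = 0.13472.
CaO (M=56.077): mol = 0.10593; Ca = 0.10593, O = 0.10593.
Al2O3 (M=101.961): mol = 0.23872; Al = 0.47744, O = 0.71616.
SiO2 (M=60.083): mol = 1.01326; Si = 1.01326, O = 2.02652.
ΣO = 2.98333; factor = 8/ΣO = 2.68157.
Ca apfu = 0.10593 × 2.68157 = 0.284.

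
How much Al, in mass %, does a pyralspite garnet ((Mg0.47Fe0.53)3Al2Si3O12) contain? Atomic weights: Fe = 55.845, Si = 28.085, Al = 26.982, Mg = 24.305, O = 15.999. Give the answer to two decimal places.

Molar mass of (Mg0.47Fe0.53)3Al2Si3O12: 1.41*24.305 + 1.59*55.845 + 2*26.982 + 3*28.085 + 12*15.999 = 453.271 g/mol.
Mass of Al per formula unit: 2 × 26.982 = 53.964 g.
Weight fraction Al = 53.964 / 453.271 = 0.1191.

11.91 mass %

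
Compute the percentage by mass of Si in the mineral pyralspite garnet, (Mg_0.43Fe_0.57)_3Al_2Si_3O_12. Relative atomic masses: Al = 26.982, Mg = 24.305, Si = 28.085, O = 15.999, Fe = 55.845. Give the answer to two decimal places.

18.43 weight percent

Molar mass of (Mg_0.43Fe_0.57)_3Al_2Si_3O_12: 1.29×24.305 + 1.71×55.845 + 2×26.982 + 3×28.085 + 12×15.999 = 457.055 g/mol.
Mass of Si per formula unit: 3 × 28.085 = 84.255 g.
Weight fraction Si = 84.255 / 457.055 = 0.1843.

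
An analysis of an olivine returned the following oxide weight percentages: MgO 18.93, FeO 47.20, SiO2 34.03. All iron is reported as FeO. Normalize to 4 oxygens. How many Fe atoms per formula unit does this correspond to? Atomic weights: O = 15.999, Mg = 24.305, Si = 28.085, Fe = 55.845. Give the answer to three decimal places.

1.163 Fe apfu

MgO: 18.93/40.304 = 0.46968 mol → 0.46968 mol Mg, 0.46968 mol O.
FeO: 47.20/71.844 = 0.65698 mol → 0.65698 mol Fe, 0.65698 mol O.
SiO2: 34.03/60.083 = 0.56638 mol → 0.56638 mol Si, 1.13276 mol O.
Total oxygen = 2.25942 mol. Normalization factor = 4/2.25942 = 1.77037.
Fe per 4 O = 0.65698 × 1.77037 = 1.163.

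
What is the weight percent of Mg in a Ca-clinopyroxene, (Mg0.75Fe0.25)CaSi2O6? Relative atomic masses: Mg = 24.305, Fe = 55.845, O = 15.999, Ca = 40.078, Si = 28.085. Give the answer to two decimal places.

Formula mass = 0.75·24.305 + 0.25·55.845 + 1·40.078 + 2·28.085 + 6·15.999 = 224.432 g/mol, of which 18.229 g is Mg.
So Mg makes up 18.229/224.432 = 0.0812 of the mass, i.e. 8.12%.

8.12 weight percent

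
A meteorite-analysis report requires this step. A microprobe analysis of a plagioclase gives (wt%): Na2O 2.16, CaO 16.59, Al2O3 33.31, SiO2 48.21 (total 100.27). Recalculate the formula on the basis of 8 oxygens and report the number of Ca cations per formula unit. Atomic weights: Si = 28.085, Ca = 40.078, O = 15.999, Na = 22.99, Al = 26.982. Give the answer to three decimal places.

Na2O: 2.16/61.979 = 0.03485 mol → 0.06970 mol Na, 0.03485 mol O.
CaO: 16.59/56.077 = 0.29584 mol → 0.29584 mol Ca, 0.29584 mol O.
Al2O3: 33.31/101.961 = 0.32669 mol → 0.65338 mol Al, 0.98007 mol O.
SiO2: 48.21/60.083 = 0.80239 mol → 0.80239 mol Si, 1.60478 mol O.
Total oxygen = 2.91554 mol. Normalization factor = 8/2.91554 = 2.74392.
Ca per 8 O = 0.29584 × 2.74392 = 0.812.

0.812 Ca apfu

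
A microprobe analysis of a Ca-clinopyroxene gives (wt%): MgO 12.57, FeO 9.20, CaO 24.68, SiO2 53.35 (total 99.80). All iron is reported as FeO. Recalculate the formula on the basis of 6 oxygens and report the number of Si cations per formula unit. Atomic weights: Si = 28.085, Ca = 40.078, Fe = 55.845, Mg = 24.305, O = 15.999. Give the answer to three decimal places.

MgO (M=40.304): mol = 0.31188; Mg = 0.31188, O = 0.31188.
FeO (M=71.844): mol = 0.12806; Fe = 0.12806, O = 0.12806.
CaO (M=56.077): mol = 0.44011; Ca = 0.44011, O = 0.44011.
SiO2 (M=60.083): mol = 0.88794; Si = 0.88794, O = 1.77588.
ΣO = 2.65593; factor = 6/ΣO = 2.25910.
Si apfu = 0.88794 × 2.25910 = 2.006.

2.006 Si apfu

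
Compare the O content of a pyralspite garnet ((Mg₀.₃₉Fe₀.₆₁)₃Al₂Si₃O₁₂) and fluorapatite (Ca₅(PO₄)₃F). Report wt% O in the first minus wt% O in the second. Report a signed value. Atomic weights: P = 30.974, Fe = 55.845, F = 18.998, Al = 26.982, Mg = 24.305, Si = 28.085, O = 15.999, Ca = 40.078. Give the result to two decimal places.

M((Mg₀.₃₉Fe₀.₆₁)₃Al₂Si₃O₁₂) = 460.840 g/mol, so wt% O = 191.988/460.840 × 100 = 41.66%.
M(Ca₅(PO₄)₃F) = 504.298 g/mol, so wt% O = 191.988/504.298 × 100 = 38.07%.
41.66 − 38.07 = 3.59 pp.

3.59 percentage points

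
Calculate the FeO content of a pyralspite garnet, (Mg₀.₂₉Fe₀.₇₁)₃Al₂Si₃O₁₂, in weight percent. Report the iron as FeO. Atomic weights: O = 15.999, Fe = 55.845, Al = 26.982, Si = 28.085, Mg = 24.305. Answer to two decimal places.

32.54 wt%

M((Mg₀.₂₉Fe₀.₇₁)₃Al₂Si₃O₁₂) = 470.302 g/mol; M(FeO) = 71.844 g/mol.
Moles FeO per formula unit = 2.13 Fe ÷ 1 = 2.1300.
FeO fraction = (2.1300 × 71.844) / 470.302 = 153.028/470.302 = 0.3254.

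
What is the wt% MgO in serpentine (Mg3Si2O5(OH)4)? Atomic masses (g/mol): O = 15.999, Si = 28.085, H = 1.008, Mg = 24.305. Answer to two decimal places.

43.63 wt%

Molar mass of Mg3Si2O5(OH)4 = 3×24.305 + 2×28.085 + 9×15.999 + 4×1.008 = 277.108 g/mol.
Each formula unit contains 3 Mg, equivalent to 3/1 = 3.0000 mol MgO.
M(MgO) = 1×24.305 + 1×15.999 = 40.304 g/mol.
Mass of MgO per formula unit = 3.0000 × 40.304 = 120.912 g.
MgO wt% = 120.912 / 277.108 × 100 = 43.63%.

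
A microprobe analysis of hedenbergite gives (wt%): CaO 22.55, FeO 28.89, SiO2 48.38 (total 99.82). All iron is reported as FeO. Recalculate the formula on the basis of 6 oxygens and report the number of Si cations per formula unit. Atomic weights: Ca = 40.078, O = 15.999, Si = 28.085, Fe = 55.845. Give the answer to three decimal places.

2.001 Si apfu

CaO: 22.55/56.077 = 0.40213 mol → 0.40213 mol Ca, 0.40213 mol O.
FeO: 28.89/71.844 = 0.40212 mol → 0.40212 mol Fe, 0.40212 mol O.
SiO2: 48.38/60.083 = 0.80522 mol → 0.80522 mol Si, 1.61044 mol O.
Total oxygen = 2.41469 mol. Normalization factor = 6/2.41469 = 2.48479.
Si per 6 O = 0.80522 × 2.48479 = 2.001.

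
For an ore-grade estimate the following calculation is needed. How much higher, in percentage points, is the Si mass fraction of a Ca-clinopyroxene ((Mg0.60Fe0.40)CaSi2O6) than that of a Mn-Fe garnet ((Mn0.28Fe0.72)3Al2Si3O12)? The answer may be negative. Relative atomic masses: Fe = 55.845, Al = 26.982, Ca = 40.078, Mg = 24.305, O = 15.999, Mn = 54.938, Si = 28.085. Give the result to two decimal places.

Si in (Mg0.60Fe0.40)CaSi2O6: molar mass 229.163 g/mol; 2×28.085 = 56.170 g → 24.51 wt%.
Si in (Mn0.28Fe0.72)3Al2Si3O12: molar mass 496.980 g/mol; 3×28.085 = 84.255 g → 16.95 wt%.
Difference = 24.51 − 16.95 = 7.56 percentage points.

7.56 percentage points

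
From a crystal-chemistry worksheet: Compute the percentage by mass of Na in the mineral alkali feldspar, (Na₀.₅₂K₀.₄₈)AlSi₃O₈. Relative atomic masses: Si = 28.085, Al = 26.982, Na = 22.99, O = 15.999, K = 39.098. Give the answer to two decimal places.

M((Na₀.₅₂K₀.₄₈)AlSi₃O₈) = 269.951 g/mol.
Na contributes 0.52 × 22.99 = 11.955 g per mole.
11.955/269.951 = 0.0443 → 4.43%.

4.43 mass %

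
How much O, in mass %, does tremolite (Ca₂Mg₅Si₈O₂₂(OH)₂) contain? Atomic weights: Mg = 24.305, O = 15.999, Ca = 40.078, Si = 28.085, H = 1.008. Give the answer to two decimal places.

Formula mass = 2·40.078 + 5·24.305 + 8·28.085 + 24·15.999 + 2·1.008 = 812.353 g/mol, of which 383.976 g is O.
So O makes up 383.976/812.353 = 0.4727 of the mass, i.e. 47.27%.

47.27 mass %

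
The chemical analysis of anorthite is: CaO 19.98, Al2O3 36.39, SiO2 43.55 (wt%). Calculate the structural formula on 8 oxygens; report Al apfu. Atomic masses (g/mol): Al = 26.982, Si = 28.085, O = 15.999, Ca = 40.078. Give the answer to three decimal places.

1.985 Al apfu

CaO (M=56.077): mol = 0.35630; Ca = 0.35630, O = 0.35630.
Al2O3 (M=101.961): mol = 0.35690; Al = 0.71380, O = 1.07070.
SiO2 (M=60.083): mol = 0.72483; Si = 0.72483, O = 1.44966.
ΣO = 2.87666; factor = 8/ΣO = 2.78100.
Al apfu = 0.71380 × 2.78100 = 1.985.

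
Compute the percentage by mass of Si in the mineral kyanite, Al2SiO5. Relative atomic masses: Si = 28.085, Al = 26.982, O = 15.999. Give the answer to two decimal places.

17.33 wt%

Molar mass of Al2SiO5: 2·26.982 + 1·28.085 + 5·15.999 = 162.044 g/mol.
Mass of Si per formula unit: 1 × 28.085 = 28.085 g.
Weight fraction Si = 28.085 / 162.044 = 0.1733.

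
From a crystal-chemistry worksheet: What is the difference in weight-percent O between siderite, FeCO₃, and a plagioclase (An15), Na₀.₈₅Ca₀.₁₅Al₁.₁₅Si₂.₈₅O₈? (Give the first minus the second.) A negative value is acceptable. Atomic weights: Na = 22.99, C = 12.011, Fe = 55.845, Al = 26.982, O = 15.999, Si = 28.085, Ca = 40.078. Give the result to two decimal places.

-6.94 percentage points

M(FeCO₃) = 115.853 g/mol, so wt% O = 47.997/115.853 × 100 = 41.43%.
M(Na₀.₈₅Ca₀.₁₅Al₁.₁₅Si₂.₈₅O₈) = 264.617 g/mol, so wt% O = 127.992/264.617 × 100 = 48.37%.
41.43 − 48.37 = -6.94 pp.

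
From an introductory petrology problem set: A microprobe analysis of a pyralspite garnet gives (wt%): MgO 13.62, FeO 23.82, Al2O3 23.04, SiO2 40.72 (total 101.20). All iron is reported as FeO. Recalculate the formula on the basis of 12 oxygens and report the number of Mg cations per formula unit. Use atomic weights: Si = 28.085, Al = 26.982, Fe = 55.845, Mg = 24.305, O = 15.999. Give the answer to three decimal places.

MgO: 13.62/40.304 = 0.33793 mol → 0.33793 mol Mg, 0.33793 mol O.
FeO: 23.82/71.844 = 0.33155 mol → 0.33155 mol Fe, 0.33155 mol O.
Al2O3: 23.04/101.961 = 0.22597 mol → 0.45194 mol Al, 0.67791 mol O.
SiO2: 40.72/60.083 = 0.67773 mol → 0.67773 mol Si, 1.35546 mol O.
Total oxygen = 2.70285 mol. Normalization factor = 12/2.70285 = 4.43976.
Mg per 12 O = 0.33793 × 4.43976 = 1.500.

1.500 Mg apfu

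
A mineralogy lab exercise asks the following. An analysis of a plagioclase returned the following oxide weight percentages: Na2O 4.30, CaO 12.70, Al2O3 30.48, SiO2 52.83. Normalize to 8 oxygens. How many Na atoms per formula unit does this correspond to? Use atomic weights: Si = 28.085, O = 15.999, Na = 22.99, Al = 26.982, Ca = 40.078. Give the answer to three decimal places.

0.376 Na apfu

Na2O: 4.30/61.979 = 0.06938 mol → 0.13876 mol Na, 0.06938 mol O.
CaO: 12.70/56.077 = 0.22647 mol → 0.22647 mol Ca, 0.22647 mol O.
Al2O3: 30.48/101.961 = 0.29894 mol → 0.59788 mol Al, 0.89682 mol O.
SiO2: 52.83/60.083 = 0.87928 mol → 0.87928 mol Si, 1.75856 mol O.
Total oxygen = 2.95123 mol. Normalization factor = 8/2.95123 = 2.71073.
Na per 8 O = 0.13876 × 2.71073 = 0.376.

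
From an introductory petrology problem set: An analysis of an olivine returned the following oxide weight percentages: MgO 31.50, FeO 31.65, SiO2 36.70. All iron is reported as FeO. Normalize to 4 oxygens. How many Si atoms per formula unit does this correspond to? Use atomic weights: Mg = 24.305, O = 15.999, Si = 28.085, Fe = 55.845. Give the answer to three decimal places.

1.000 Si apfu

31.50 wt% MgO ÷ 40.304 g/mol = 0.78156 mol, giving 0.78156 Mg and 0.78156 O.
31.65 wt% FeO ÷ 71.844 g/mol = 0.44054 mol, giving 0.44054 Fe and 0.44054 O.
36.70 wt% SiO2 ÷ 60.083 g/mol = 0.61082 mol, giving 0.61082 Si and 1.22164 O.
Oxygen sums to 2.44374; scaling by 4/2.44374 = 1.63684 puts the formula on 4 O.
Si: 0.61082 × 1.63684 = 1.000 atoms per formula unit.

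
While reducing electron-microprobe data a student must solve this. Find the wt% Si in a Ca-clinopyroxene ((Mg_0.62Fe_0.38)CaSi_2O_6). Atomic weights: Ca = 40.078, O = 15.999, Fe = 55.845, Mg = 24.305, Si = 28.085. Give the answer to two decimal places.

Molar mass of (Mg_0.62Fe_0.38)CaSi_2O_6: 0.62·24.305 + 0.38·55.845 + 1·40.078 + 2·28.085 + 6·15.999 = 228.532 g/mol.
Mass of Si per formula unit: 2 × 28.085 = 56.170 g.
Weight fraction Si = 56.170 / 228.532 = 0.2458.

24.58 weight percent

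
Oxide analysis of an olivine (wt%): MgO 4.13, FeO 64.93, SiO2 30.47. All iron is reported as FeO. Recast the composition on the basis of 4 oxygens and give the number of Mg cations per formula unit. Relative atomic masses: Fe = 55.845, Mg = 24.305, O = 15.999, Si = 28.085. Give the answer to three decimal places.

0.203 Mg apfu

MgO: 4.13/40.304 = 0.10247 mol → 0.10247 mol Mg, 0.10247 mol O.
FeO: 64.93/71.844 = 0.90376 mol → 0.90376 mol Fe, 0.90376 mol O.
SiO2: 30.47/60.083 = 0.50713 mol → 0.50713 mol Si, 1.01426 mol O.
Total oxygen = 2.02049 mol. Normalization factor = 4/2.02049 = 1.97972.
Mg per 4 O = 0.10247 × 1.97972 = 0.203.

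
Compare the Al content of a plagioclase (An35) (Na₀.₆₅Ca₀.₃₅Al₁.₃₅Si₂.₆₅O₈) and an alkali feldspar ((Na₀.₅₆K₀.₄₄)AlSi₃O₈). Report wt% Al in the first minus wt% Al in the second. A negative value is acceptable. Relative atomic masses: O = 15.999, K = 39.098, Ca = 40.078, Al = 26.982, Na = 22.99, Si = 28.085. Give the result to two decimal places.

First mineral: 36.426 g Al in 267.814 g formula = 13.60 wt% Al.
Second mineral: 26.982 g Al in 269.307 g formula = 10.02 wt% Al.
13.60% − 10.02% gives a difference of 3.58 percentage points.

3.58 percentage points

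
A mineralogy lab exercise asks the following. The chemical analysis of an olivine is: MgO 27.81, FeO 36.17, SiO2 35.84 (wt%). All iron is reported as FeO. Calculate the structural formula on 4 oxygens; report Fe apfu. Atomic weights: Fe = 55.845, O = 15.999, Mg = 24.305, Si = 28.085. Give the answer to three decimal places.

27.81 wt% MgO ÷ 40.304 g/mol = 0.69001 mol, giving 0.69001 Mg and 0.69001 O.
36.17 wt% FeO ÷ 71.844 g/mol = 0.50345 mol, giving 0.50345 Fe and 0.50345 O.
35.84 wt% SiO2 ÷ 60.083 g/mol = 0.59651 mol, giving 0.59651 Si and 1.19302 O.
Oxygen sums to 2.38648; scaling by 4/2.38648 = 1.67611 puts the formula on 4 O.
Fe: 0.50345 × 1.67611 = 0.844 atoms per formula unit.

0.844 Fe apfu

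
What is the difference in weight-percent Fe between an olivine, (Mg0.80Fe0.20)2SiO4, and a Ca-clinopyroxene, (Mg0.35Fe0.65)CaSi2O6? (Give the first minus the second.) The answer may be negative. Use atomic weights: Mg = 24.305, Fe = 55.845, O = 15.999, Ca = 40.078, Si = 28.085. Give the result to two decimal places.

-0.74 percentage points

First mineral: 22.338 g Fe in 153.307 g formula = 14.57 wt% Fe.
Second mineral: 36.299 g Fe in 237.048 g formula = 15.31 wt% Fe.
14.57% − 15.31% gives a difference of -0.74 percentage points.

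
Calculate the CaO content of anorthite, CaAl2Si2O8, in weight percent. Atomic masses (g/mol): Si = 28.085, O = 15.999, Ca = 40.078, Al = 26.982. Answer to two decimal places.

Molar mass of CaAl2Si2O8 = 1×40.078 + 2×26.982 + 2×28.085 + 8×15.999 = 278.204 g/mol.
Each formula unit contains 1 Ca, equivalent to 1/1 = 1.0000 mol CaO.
M(CaO) = 1×40.078 + 1×15.999 = 56.077 g/mol.
Mass of CaO per formula unit = 1.0000 × 56.077 = 56.077 g.
CaO wt% = 56.077 / 278.204 × 100 = 20.16%.

20.16 wt%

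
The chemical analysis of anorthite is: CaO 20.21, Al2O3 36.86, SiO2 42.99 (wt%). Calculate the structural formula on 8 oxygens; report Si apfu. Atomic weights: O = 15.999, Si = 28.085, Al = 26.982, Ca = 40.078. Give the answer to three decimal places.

20.21 wt% CaO ÷ 56.077 g/mol = 0.36040 mol, giving 0.36040 Ca and 0.36040 O.
36.86 wt% Al2O3 ÷ 101.961 g/mol = 0.36151 mol, giving 0.72302 Al and 1.08453 O.
42.99 wt% SiO2 ÷ 60.083 g/mol = 0.71551 mol, giving 0.71551 Si and 1.43102 O.
Oxygen sums to 2.87595; scaling by 8/2.87595 = 2.78169 puts the formula on 8 O.
Si: 0.71551 × 2.78169 = 1.990 atoms per formula unit.

1.990 Si apfu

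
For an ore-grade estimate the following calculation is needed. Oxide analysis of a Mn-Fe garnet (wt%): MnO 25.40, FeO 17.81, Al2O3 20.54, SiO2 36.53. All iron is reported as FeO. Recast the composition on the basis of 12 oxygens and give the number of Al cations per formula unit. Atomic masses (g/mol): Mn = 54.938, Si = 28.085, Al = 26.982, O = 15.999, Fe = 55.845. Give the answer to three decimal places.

MnO (M=70.937): mol = 0.35806; Mn = 0.35806, O = 0.35806.
FeO (M=71.844): mol = 0.24790; Fe = 0.24790, O = 0.24790.
Al2O3 (M=101.961): mol = 0.20145; Al = 0.40290, O = 0.60435.
SiO2 (M=60.083): mol = 0.60799; Si = 0.60799, O = 1.21598.
ΣO = 2.42629; factor = 12/ΣO = 4.94582.
Al apfu = 0.40290 × 4.94582 = 1.993.

1.993 Al apfu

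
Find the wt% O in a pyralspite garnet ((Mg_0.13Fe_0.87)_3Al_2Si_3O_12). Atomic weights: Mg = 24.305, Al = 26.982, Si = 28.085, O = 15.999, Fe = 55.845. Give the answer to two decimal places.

M((Mg_0.13Fe_0.87)_3Al_2Si_3O_12) = 485.441 g/mol.
O contributes 12 × 15.999 = 191.988 g per mole.
191.988/485.441 = 0.3955 → 39.55%.

39.55 weight percent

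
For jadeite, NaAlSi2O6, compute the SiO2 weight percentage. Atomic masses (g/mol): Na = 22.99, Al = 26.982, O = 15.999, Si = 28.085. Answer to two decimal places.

59.45 wt%

Formula mass = 202.136 g/mol.
2 Si → 2.0000 mol SiO2 per formula unit; M(SiO2) = 60.083, so SiO2 mass = 120.166 g.
120.166/202.136 × 100 = 59.45 wt%.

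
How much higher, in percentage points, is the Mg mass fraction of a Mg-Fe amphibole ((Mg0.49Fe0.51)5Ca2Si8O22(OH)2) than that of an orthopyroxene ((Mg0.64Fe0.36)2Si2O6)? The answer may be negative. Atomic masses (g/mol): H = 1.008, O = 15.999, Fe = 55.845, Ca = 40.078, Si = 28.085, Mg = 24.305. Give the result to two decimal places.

Mg in (Mg0.49Fe0.51)5Ca2Si8O22(OH)2: molar mass 892.780 g/mol; 2.45×24.305 = 59.547 g → 6.67 wt%.
Mg in (Mg0.64Fe0.36)2Si2O6: molar mass 223.483 g/mol; 1.28×24.305 = 31.110 g → 13.92 wt%.
Difference = 6.67 − 13.92 = -7.25 percentage points.

-7.25 percentage points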